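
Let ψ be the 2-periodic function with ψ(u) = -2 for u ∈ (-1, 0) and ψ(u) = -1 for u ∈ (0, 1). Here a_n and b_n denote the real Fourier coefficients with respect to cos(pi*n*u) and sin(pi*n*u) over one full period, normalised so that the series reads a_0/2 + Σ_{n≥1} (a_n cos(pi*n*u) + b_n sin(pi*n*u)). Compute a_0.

-3

a_0 = ∫_{-1}^{1} ψ(u) du = -3.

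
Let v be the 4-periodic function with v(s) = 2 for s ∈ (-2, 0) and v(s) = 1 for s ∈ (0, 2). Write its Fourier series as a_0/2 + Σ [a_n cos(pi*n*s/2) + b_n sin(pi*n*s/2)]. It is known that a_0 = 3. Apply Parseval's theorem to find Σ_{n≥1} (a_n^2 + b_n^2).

Parseval: a_0^2/2 + Σ_{n≥1} (a_n^2+b_n^2) = 1/2 ∫_{-2}^{2} v(s)^2 ds = 5.
Subtract a_0^2/2 = 9/2: Σ (a_n^2+b_n^2) = 1/2.

1/2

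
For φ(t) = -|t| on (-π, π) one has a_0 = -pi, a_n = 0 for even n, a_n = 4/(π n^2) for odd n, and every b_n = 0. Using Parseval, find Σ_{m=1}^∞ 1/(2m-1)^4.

Parseval: a_0^2/2 + Σ a_n^2 = (1/π) ∫_{-π}^{π} φ(t)^2 dt = 2*pi**2/3.
Subtract a_0^2/2 = pi**2/2: Σ a_n^2 = pi**2/6.
Only odd n contribute, with a_n^2 = 16/(π^2 n^4), so Σ_{m≥1} 1/(2m-1)^4 = π^2·(pi**2/6)/16 = pi**4/96.

pi**4/96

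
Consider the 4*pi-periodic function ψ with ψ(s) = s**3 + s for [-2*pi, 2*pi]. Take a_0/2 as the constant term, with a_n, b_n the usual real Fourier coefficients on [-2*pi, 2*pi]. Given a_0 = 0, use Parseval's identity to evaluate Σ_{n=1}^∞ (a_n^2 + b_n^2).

8*pi**2*(35 + 168*pi**2 + 240*pi**4)/105

Parseval: a_0^2/2 + Σ_{n≥1} (a_n^2+b_n^2) = (1/(2*pi)) ∫_{-2*pi}^{2*pi} ψ(s)^2 ds = 8*pi**2*(35 + 168*pi**2 + 240*pi**4)/105.
Subtract a_0^2/2 = 0: Σ (a_n^2+b_n^2) = 8*pi**2*(35 + 168*pi**2 + 240*pi**4)/105.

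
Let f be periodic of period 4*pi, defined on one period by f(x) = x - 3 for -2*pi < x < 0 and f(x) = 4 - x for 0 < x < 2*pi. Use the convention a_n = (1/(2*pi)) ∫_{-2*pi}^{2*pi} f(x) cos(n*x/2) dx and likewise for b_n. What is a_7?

8/(49*pi)

a_7 = (1/(2*pi)) ∫_{-2*pi}^{2*pi} f(x) cos(7*x/2) dx.
Split the integral at the breakpoints.
Integrating by parts (boundary term plus one more integral), an antiderivative of (x - 3) cos(7*x/2) is 2*x*sin(7*x/2)/7 - 6*sin(7*x/2)/7 + 4*cos(7*x/2)/49; evaluating from -2*pi to 0: ∫_{-2*pi}^{0} (x - 3) cos(7*x/2) dx = (4/49) - (-4/49) = 8/49.
Integrating by parts (boundary term plus one more integral), an antiderivative of (4 - x) cos(7*x/2) is -2*x*sin(7*x/2)/7 + 8*sin(7*x/2)/7 - 4*cos(7*x/2)/49; evaluating from 0 to 2*pi: ∫_{0}^{2*pi} (4 - x) cos(7*x/2) dx = (4/49) - (-4/49) = 8/49.
Summing the pieces and multiplying by (1/(2*pi)) gives a_7 = 8/(49*pi).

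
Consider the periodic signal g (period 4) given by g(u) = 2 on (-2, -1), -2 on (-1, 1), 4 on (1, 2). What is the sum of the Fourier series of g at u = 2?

At u = 2 the one-sided limits are g(2^-) = 4 and g(2^+) = 2.
By Dirichlet's theorem the series converges to their average, [(4) + (2)]/2 = 3.

3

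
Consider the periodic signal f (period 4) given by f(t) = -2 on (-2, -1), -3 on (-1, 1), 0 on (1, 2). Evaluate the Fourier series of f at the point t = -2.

At t = -2 the one-sided limits are f(-2^-) = 0 and f(-2^+) = -2.
By Dirichlet's theorem the series converges to their average, [(0) + (-2)]/2 = -1.

-1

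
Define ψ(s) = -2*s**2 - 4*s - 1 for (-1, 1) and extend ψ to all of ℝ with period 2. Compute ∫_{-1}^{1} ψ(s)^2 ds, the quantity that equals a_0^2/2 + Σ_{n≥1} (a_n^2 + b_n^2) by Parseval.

∫_{-1}^{1} ψ(s)^2 ds = 254/15.

254/15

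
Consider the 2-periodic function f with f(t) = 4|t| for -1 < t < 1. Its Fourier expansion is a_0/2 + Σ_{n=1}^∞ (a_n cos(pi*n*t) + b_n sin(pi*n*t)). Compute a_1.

-16/pi**2

a_1 = ∫_{-1}^{1} f(t) cos(pi*t) dt.
f is even and cos(pi*t) is even, so the integrand is even and a_1 = 2 ∫_0^{1} f(t) cos(pi*t) dt.
Integrating by parts (boundary term plus one more integral), an antiderivative of (4*t) cos(pi*t) is 4*t*sin(pi*t)/pi + 4*cos(pi*t)/pi**2; evaluating from 0 to 1: ∫_{0}^{1} (4*t) cos(pi*t) dt = (-4/pi**2) - (4/pi**2) = -8/pi**2.
Hence a_1 = 2·(-8/pi**2) = -16/pi**2.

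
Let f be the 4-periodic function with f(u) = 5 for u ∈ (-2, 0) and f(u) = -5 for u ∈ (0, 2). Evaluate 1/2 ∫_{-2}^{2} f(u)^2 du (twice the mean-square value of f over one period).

1/2 ∫_{-2}^{2} f(u)^2 du = 1/2 · (100) = 50.

50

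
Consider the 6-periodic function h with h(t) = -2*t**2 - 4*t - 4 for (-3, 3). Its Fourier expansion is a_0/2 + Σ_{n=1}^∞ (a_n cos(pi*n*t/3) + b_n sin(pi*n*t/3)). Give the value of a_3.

8/pi**2

a_3 = 1/3 ∫_{-3}^{3} h(t) cos(pi*t) dt.
Integrating by parts twice (tabular method), an antiderivative of (-2*t**2 - 4*t - 4) cos(pi*t) is -2*t**2*sin(pi*t)/pi - 4*t*sin(pi*t)/pi - 4*t*cos(pi*t)/pi**2 - 4*sin(pi*t)/pi + 4*sin(pi*t)/pi**3 - 4*cos(pi*t)/pi**2; evaluating from -3 to 3: ∫_{-3}^{3} (-2*t**2 - 4*t - 4) cos(pi*t) dt = (16/pi**2) - (-8/pi**2) = 24/pi**2.
Hence a_3 = (1/3)·(24/pi**2) = 8/pi**2.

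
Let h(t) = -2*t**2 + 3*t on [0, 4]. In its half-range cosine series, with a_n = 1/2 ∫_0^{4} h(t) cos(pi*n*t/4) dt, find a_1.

80/pi**2

a_1 = 1/2 ∫_0^{4} (-2*t**2 + 3*t) cos(pi*t/4) dt.
Integrating by parts twice (tabular method), an antiderivative of (-2*t**2 + 3*t) cos(pi*t/4) is -8*t**2*sin(pi*t/4)/pi + 12*t*sin(pi*t/4)/pi - 64*t*cos(pi*t/4)/pi**2 + 256*sin(pi*t/4)/pi**3 + 48*cos(pi*t/4)/pi**2; evaluating from 0 to 4: ∫_{0}^{4} (-2*t**2 + 3*t) cos(pi*t/4) dt = (208/pi**2) - (48/pi**2) = 160/pi**2.
Hence a_1 = (1/2)·(160/pi**2) = 80/pi**2.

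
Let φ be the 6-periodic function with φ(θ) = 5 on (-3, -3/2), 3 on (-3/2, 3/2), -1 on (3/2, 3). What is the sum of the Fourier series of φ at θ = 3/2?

1

At θ = 3/2 the one-sided limits are φ(3/2^-) = 3 and φ(3/2^+) = -1.
By Dirichlet's theorem the series converges to their average, [(3) + (-1)]/2 = 1.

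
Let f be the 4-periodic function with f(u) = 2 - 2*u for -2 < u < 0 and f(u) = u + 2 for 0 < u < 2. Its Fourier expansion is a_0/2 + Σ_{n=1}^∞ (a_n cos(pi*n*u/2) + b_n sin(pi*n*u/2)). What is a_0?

7

a_0 = 1/2 ∫_{-2}^{2} f(u) du = 1/2 · (14) = 7.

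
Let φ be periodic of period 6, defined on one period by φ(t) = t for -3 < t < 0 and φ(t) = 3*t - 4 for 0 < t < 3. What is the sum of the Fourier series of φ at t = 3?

At t = 3 the one-sided limits are φ(3^-) = 5 and φ(3^+) = -3.
By Dirichlet's theorem the series converges to their average, [(5) + (-3)]/2 = 1.

1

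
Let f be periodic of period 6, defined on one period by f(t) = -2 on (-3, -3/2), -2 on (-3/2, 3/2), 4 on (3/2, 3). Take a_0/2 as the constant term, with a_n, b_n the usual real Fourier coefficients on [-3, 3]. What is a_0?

-1

a_0 = 1/3 ∫_{-3}^{3} f(t) dt = 1/3 · (-3) = -1.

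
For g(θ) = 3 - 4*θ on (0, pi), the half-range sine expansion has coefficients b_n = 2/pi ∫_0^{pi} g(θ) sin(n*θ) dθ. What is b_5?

b_5 = 2/pi ∫_0^{pi} (3 - 4*θ) sin(5*θ) dθ.
Integrating by parts (boundary term plus one more integral), an antiderivative of (3 - 4*θ) sin(5*θ) is 4*θ*cos(5*θ)/5 - 4*sin(5*θ)/25 - 3*cos(5*θ)/5; evaluating from 0 to pi: ∫_{0}^{pi} (3 - 4*θ) sin(5*θ) dθ = (3/5 - 4*pi/5) - (-3/5) = 6/5 - 4*pi/5.
Hence b_5 = (2/pi)·(6/5 - 4*pi/5) = 4*(3 - 2*pi)/(5*pi).

4*(3 - 2*pi)/(5*pi)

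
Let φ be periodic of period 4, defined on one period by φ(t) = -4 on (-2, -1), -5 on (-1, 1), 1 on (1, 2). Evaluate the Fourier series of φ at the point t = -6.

t = -6 differs from t = -2 by -1 full period(s), and the series is 4-periodic.
At t = -2 the one-sided limits are φ(-2^-) = 1 and φ(-2^+) = -4.
By Dirichlet's theorem the series converges to their average, [(1) + (-4)]/2 = -3/2.

-3/2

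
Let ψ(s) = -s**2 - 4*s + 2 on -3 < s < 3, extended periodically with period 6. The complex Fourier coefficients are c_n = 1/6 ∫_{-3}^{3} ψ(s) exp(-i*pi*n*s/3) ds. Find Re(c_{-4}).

-9/(8*pi**2)

Since ψ is real-valued, Re(c_{-4}) = 1/6 ∫_{-3}^{3} ψ(s) cos(-4*pi*s/3) ds = a_{4}/2.
Integrating by parts twice (tabular method), an antiderivative of (-s**2 - 4*s + 2) cos(-4*pi*s/3) is -3*s**2*sin(4*pi*s/3)/(4*pi) - 3*s*sin(4*pi*s/3)/pi - 9*s*cos(4*pi*s/3)/(8*pi**2) + 27*sin(4*pi*s/3)/(32*pi**3) + 3*sin(4*pi*s/3)/(2*pi) - 9*cos(4*pi*s/3)/(4*pi**2); evaluating from -3 to 3: ∫_{-3}^{3} (-s**2 - 4*s + 2) cos(-4*pi*s/3) ds = (-45/(8*pi**2)) - (9/(8*pi**2)) = -27/(4*pi**2).
Hence Re(c_{-4}) = (1/6)·(-27/(4*pi**2)) = -9/(8*pi**2).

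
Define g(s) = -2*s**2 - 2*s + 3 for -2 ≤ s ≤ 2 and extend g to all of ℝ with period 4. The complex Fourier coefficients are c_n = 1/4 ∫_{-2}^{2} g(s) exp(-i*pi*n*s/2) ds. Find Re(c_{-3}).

Since g is real-valued, Re(c_{-3}) = 1/4 ∫_{-2}^{2} g(s) cos(-3*pi*s/2) ds = a_{3}/2.
Integrating by parts twice (tabular method), an antiderivative of (-2*s**2 - 2*s + 3) cos(-3*pi*s/2) is -4*s**2*sin(3*pi*s/2)/(3*pi) - 4*s*sin(3*pi*s/2)/(3*pi) - 16*s*cos(3*pi*s/2)/(9*pi**2) + 32*sin(3*pi*s/2)/(27*pi**3) + 2*sin(3*pi*s/2)/pi - 8*cos(3*pi*s/2)/(9*pi**2); evaluating from -2 to 2: ∫_{-2}^{2} (-2*s**2 - 2*s + 3) cos(-3*pi*s/2) ds = (40/(9*pi**2)) - (-8/(3*pi**2)) = 64/(9*pi**2).
Hence Re(c_{-3}) = (1/4)·(64/(9*pi**2)) = 16/(9*pi**2).

16/(9*pi**2)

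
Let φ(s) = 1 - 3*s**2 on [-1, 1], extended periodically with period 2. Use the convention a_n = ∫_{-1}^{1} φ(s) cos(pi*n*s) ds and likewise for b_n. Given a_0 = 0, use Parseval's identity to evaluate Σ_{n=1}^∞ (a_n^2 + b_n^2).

Parseval: a_0^2/2 + Σ_{n≥1} (a_n^2+b_n^2) = ∫_{-1}^{1} φ(s)^2 ds = 8/5.
Subtract a_0^2/2 = 0: Σ (a_n^2+b_n^2) = 8/5.

8/5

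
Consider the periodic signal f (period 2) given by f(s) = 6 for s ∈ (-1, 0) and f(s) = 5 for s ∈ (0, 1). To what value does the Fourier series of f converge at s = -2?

11/2

s = -2 differs from s = 0 by -1 full period(s), and the series is 2-periodic.
At s = 0 the one-sided limits are f(0^-) = 6 and f(0^+) = 5.
By Dirichlet's theorem the series converges to their average, [(6) + (5)]/2 = 11/2.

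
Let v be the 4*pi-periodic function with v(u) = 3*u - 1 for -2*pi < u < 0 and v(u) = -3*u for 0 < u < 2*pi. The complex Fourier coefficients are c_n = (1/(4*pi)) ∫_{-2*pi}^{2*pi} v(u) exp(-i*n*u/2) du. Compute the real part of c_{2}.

0

Since v is real-valued, Re(c_{2}) = (1/(4*pi)) ∫_{-2*pi}^{2*pi} v(u) cos(u) du = a_{2}/2.
Split the integral at the breakpoints.
Integrating by parts (boundary term plus one more integral), an antiderivative of (3*u - 1) cos(u) is 3*u*sin(u) - sin(u) + 3*cos(u); evaluating from -2*pi to 0: ∫_{-2*pi}^{0} (3*u - 1) cos(u) du = (3) - (3) = 0.
Integrating by parts (boundary term plus one more integral), an antiderivative of (-3*u) cos(u) is -3*u*sin(u) - 3*cos(u); evaluating from 0 to 2*pi: ∫_{0}^{2*pi} (-3*u) cos(u) du = (-3) - (-3) = 0.
So ∫_{-2*pi}^{2*pi} v(u) cos(u) du = 0.
Hence Re(c_{2}) = (1/(4*pi))·(0) = 0.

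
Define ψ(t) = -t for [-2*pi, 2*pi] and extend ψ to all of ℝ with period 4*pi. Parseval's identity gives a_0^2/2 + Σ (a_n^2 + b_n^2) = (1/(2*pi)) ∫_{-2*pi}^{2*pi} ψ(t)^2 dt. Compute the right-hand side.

8*pi**2/3

(1/(2*pi)) ∫_{-2*pi}^{2*pi} ψ(t)^2 dt = (1/(2*pi)) · (16*pi**3/3) = 8*pi**2/3.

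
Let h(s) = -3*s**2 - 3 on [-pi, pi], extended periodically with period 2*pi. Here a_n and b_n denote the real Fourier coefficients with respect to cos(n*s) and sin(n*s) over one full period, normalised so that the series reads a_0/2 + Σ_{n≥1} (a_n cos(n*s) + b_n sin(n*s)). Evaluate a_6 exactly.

-1/3

a_6 = 1/pi ∫_{-pi}^{pi} h(s) cos(6*s) ds.
h is even and cos(6*s) is even, so the integrand is even and a_6 = 2/pi ∫_0^{pi} h(s) cos(6*s) ds.
Integrating by parts twice (tabular method), an antiderivative of (-3*s**2 - 3) cos(6*s) is -s**2*sin(6*s)/2 - s*cos(6*s)/6 - 17*sin(6*s)/36; evaluating from 0 to pi: ∫_{0}^{pi} (-3*s**2 - 3) cos(6*s) ds = (-pi/6) - (0) = -pi/6.
Hence a_6 = (2/pi)·(-pi/6) = -1/3.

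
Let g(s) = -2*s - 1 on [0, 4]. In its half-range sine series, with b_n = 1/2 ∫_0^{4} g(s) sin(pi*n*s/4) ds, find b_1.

b_1 = 1/2 ∫_0^{4} (-2*s - 1) sin(pi*s/4) ds.
Integrating by parts (boundary term plus one more integral), an antiderivative of (-2*s - 1) sin(pi*s/4) is 8*s*cos(pi*s/4)/pi - 32*sin(pi*s/4)/pi**2 + 4*cos(pi*s/4)/pi; evaluating from 0 to 4: ∫_{0}^{4} (-2*s - 1) sin(pi*s/4) ds = (-36/pi) - (4/pi) = -40/pi.
Hence b_1 = (1/2)·(-40/pi) = -20/pi.

-20/pi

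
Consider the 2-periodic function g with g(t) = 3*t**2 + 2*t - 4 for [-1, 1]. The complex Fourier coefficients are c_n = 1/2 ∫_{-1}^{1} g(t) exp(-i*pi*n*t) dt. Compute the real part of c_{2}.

Since g is real-valued, Re(c_{2}) = 1/2 ∫_{-1}^{1} g(t) cos(2*pi*t) dt = a_{2}/2.
Integrating by parts twice (tabular method), an antiderivative of (3*t**2 + 2*t - 4) cos(2*pi*t) is 3*t**2*sin(2*pi*t)/(2*pi) + t*sin(2*pi*t)/pi + 3*t*cos(2*pi*t)/(2*pi**2) - 2*sin(2*pi*t)/pi - 3*sin(2*pi*t)/(4*pi**3) + cos(2*pi*t)/(2*pi**2); evaluating from -1 to 1: ∫_{-1}^{1} (3*t**2 + 2*t - 4) cos(2*pi*t) dt = (2/pi**2) - (-1/pi**2) = 3/pi**2.
Hence Re(c_{2}) = (1/2)·(3/pi**2) = 3/(2*pi**2).

3/(2*pi**2)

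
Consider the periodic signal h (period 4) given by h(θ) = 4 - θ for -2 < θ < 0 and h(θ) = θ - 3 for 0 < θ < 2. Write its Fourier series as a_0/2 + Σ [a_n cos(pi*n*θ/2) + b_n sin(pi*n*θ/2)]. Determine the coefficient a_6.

a_6 = 1/2 ∫_{-2}^{2} h(θ) cos(3*pi*θ) dθ.
Split the integral at the breakpoints.
Integrating by parts (boundary term plus one more integral), an antiderivative of (4 - θ) cos(3*pi*θ) is -θ*sin(3*pi*θ)/(3*pi) + 4*sin(3*pi*θ)/(3*pi) - cos(3*pi*θ)/(9*pi**2); evaluating from -2 to 0: ∫_{-2}^{0} (4 - θ) cos(3*pi*θ) dθ = (-1/(9*pi**2)) - (-1/(9*pi**2)) = 0.
Integrating by parts (boundary term plus one more integral), an antiderivative of (θ - 3) cos(3*pi*θ) is θ*sin(3*pi*θ)/(3*pi) - sin(3*pi*θ)/pi + cos(3*pi*θ)/(9*pi**2); evaluating from 0 to 2: ∫_{0}^{2} (θ - 3) cos(3*pi*θ) dθ = (1/(9*pi**2)) - (1/(9*pi**2)) = 0.
Summing the pieces and multiplying by (1/2) gives a_6 = 0.

0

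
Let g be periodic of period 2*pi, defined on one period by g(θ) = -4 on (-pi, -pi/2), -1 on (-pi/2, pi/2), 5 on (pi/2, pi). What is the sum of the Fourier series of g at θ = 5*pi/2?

θ = 5*pi/2 differs from θ = pi/2 by 1 full period(s), and the series is 2*pi-periodic.
At θ = pi/2 the one-sided limits are g(pi/2^-) = -1 and g(pi/2^+) = 5.
By Dirichlet's theorem the series converges to their average, [(-1) + (5)]/2 = 2.

2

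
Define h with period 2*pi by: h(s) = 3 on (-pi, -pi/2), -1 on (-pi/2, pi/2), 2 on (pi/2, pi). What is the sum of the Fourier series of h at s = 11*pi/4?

s = 11*pi/4 differs from s = 3*pi/4 by 1 full period(s), and the series is 2*pi-periodic.
h is continuous at s = 3*pi/4 with value 2, so the series converges to 2 there.

2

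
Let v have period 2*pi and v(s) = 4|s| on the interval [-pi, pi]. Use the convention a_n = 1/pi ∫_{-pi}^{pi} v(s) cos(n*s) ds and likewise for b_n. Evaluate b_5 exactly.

b_5 = 1/pi ∫_{-pi}^{pi} v(s) sin(5*s) ds.
v is even and sin(5*s) is odd, so the integrand is odd over a symmetric interval and the integral vanishes.

0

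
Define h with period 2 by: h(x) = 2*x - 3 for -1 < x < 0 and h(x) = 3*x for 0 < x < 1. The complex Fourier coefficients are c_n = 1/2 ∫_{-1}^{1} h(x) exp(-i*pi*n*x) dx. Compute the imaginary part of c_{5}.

Since h is real-valued, Im(c_{5}) = -1/2 ∫_{-1}^{1} h(x) sin(5*pi*x) dx = -b_{5}/2.
Split the integral at the breakpoints.
Integrating by parts (boundary term plus one more integral), an antiderivative of (2*x - 3) sin(5*pi*x) is -2*x*cos(5*pi*x)/(5*pi) + 2*sin(5*pi*x)/(25*pi**2) + 3*cos(5*pi*x)/(5*pi); evaluating from -1 to 0: ∫_{-1}^{0} (2*x - 3) sin(5*pi*x) dx = (3/(5*pi)) - (-1/pi) = 8/(5*pi).
Integrating by parts (boundary term plus one more integral), an antiderivative of (3*x) sin(5*pi*x) is -3*x*cos(5*pi*x)/(5*pi) + 3*sin(5*pi*x)/(25*pi**2); evaluating from 0 to 1: ∫_{0}^{1} (3*x) sin(5*pi*x) dx = (3/(5*pi)) - (0) = 3/(5*pi).
So ∫_{-1}^{1} h(x) sin(5*pi*x) dx = 11/(5*pi).
Hence Im(c_{5}) = (-1/2)·(11/(5*pi)) = -11/(10*pi).

-11/(10*pi)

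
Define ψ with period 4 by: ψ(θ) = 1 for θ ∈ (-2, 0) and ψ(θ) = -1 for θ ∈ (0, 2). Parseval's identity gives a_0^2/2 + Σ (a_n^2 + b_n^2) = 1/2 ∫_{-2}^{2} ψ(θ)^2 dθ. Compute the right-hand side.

2

1/2 ∫_{-2}^{2} ψ(θ)^2 dθ = 1/2 · (4) = 2.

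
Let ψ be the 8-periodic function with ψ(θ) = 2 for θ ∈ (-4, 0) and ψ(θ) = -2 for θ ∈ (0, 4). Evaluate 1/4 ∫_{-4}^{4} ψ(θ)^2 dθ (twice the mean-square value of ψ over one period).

1/4 ∫_{-4}^{4} ψ(θ)^2 dθ = 1/4 · (32) = 8.

8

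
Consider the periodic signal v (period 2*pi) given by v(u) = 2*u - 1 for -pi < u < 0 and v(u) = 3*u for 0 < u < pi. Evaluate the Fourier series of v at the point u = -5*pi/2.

-pi - 1

u = -5*pi/2 differs from u = -pi/2 by -1 full period(s), and the series is 2*pi-periodic.
v is continuous at u = -pi/2 with value -pi - 1, so the series converges to -pi - 1 there.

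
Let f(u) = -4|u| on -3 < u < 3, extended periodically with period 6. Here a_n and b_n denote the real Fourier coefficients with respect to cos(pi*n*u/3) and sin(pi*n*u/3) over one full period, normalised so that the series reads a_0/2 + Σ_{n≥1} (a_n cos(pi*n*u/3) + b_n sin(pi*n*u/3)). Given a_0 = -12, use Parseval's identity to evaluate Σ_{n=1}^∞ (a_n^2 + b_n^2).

Parseval: a_0^2/2 + Σ_{n≥1} (a_n^2+b_n^2) = 1/3 ∫_{-3}^{3} f(u)^2 du = 96.
Subtract a_0^2/2 = 72: Σ (a_n^2+b_n^2) = 24.

24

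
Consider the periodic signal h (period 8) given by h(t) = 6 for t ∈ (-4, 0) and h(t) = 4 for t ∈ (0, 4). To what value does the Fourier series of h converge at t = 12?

5

t = 12 differs from t = -4 by 2 full period(s), and the series is 8-periodic.
At t = -4 the one-sided limits are h(-4^-) = 4 and h(-4^+) = 6.
By Dirichlet's theorem the series converges to their average, [(4) + (6)]/2 = 5.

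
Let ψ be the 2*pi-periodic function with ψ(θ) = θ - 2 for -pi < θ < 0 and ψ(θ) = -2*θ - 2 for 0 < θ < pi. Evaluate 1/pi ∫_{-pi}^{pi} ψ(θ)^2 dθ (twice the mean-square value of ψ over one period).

1/pi ∫_{-pi}^{pi} ψ(θ)^2 dθ = 1/pi · (pi*(24 + 5*pi**2 + 18*pi)/3) = 8 + 5*pi**2/3 + 6*pi.

8 + 5*pi**2/3 + 6*pi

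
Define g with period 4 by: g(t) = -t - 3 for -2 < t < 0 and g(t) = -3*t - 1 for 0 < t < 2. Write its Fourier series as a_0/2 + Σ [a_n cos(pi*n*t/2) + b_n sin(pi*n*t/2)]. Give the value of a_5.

8/(25*pi**2)

a_5 = 1/2 ∫_{-2}^{2} g(t) cos(5*pi*t/2) dt.
Split the integral at the breakpoints.
Integrating by parts (boundary term plus one more integral), an antiderivative of (-t - 3) cos(5*pi*t/2) is -2*t*sin(5*pi*t/2)/(5*pi) - 6*sin(5*pi*t/2)/(5*pi) - 4*cos(5*pi*t/2)/(25*pi**2); evaluating from -2 to 0: ∫_{-2}^{0} (-t - 3) cos(5*pi*t/2) dt = (-4/(25*pi**2)) - (4/(25*pi**2)) = -8/(25*pi**2).
Integrating by parts (boundary term plus one more integral), an antiderivative of (-3*t - 1) cos(5*pi*t/2) is -6*t*sin(5*pi*t/2)/(5*pi) - 2*sin(5*pi*t/2)/(5*pi) - 12*cos(5*pi*t/2)/(25*pi**2); evaluating from 0 to 2: ∫_{0}^{2} (-3*t - 1) cos(5*pi*t/2) dt = (12/(25*pi**2)) - (-12/(25*pi**2)) = 24/(25*pi**2).
Summing the pieces and multiplying by (1/2) gives a_5 = 8/(25*pi**2).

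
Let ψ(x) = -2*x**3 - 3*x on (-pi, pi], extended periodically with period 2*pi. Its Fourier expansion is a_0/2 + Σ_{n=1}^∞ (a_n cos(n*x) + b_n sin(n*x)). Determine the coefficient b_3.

-4*pi**2/3 - 10/9

b_3 = 1/pi ∫_{-pi}^{pi} ψ(x) sin(3*x) dx.
ψ is odd and sin(3*x) is odd, so the integrand is even and b_3 = 2/pi ∫_0^{pi} ψ(x) sin(3*x) dx.
Integrating by parts three times (tabular method), an antiderivative of (-2*x**3 - 3*x) sin(3*x) is 2*x**3*cos(3*x)/3 - 2*x**2*sin(3*x)/3 + 5*x*cos(3*x)/9 - 5*sin(3*x)/27; evaluating from 0 to pi: ∫_{0}^{pi} (-2*x**3 - 3*x) sin(3*x) dx = (-pi*(5 + 6*pi**2)/9) - (0) = -pi*(5 + 6*pi**2)/9.
Hence b_3 = (2/pi)·(-pi*(5 + 6*pi**2)/9) = -4*pi**2/3 - 10/9.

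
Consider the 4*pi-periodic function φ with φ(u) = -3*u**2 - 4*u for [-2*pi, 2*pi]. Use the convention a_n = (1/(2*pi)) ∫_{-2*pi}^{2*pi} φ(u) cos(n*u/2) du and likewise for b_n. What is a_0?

a_0 = (1/(2*pi)) ∫_{-2*pi}^{2*pi} φ(u) du = (1/(2*pi)) · (-16*pi**3) = -8*pi**2.

-8*pi**2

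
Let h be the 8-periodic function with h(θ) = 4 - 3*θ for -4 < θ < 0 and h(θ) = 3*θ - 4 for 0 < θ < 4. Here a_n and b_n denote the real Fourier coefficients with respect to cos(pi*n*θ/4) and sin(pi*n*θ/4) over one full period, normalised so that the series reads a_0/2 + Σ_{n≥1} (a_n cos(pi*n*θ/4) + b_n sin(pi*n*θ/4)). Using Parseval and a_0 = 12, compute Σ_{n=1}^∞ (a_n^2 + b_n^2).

56

Parseval: a_0^2/2 + Σ_{n≥1} (a_n^2+b_n^2) = 1/4 ∫_{-4}^{4} h(θ)^2 dθ = 128.
Subtract a_0^2/2 = 72: Σ (a_n^2+b_n^2) = 56.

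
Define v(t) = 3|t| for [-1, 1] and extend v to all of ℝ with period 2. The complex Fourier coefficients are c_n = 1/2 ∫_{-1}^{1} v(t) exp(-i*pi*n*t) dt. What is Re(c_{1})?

Since v is real-valued, Re(c_{1}) = 1/2 ∫_{-1}^{1} v(t) cos(pi*t) dt = a_{1}/2.
v is even and cos(pi*t) is even, so the integrand is even: ∫_{-1}^{1} v(t) cos(pi*t) dt = 2∫_0^{1} v(t) cos(pi*t) dt.
Integrating by parts (boundary term plus one more integral), an antiderivative of (3*t) cos(pi*t) is 3*t*sin(pi*t)/pi + 3*cos(pi*t)/pi**2; evaluating from 0 to 1: ∫_{0}^{1} (3*t) cos(pi*t) dt = (-3/pi**2) - (3/pi**2) = -6/pi**2.
So ∫_{-1}^{1} v(t) cos(pi*t) dt = -12/pi**2.
Hence Re(c_{1}) = (1/2)·(-12/pi**2) = -6/pi**2.

-6/pi**2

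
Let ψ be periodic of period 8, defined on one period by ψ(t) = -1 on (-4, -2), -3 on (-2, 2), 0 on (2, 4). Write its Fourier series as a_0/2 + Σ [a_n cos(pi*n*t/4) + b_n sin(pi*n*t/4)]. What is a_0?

a_0 = 1/4 ∫_{-4}^{4} ψ(t) dt = 1/4 · (-14) = -7/2.

-7/2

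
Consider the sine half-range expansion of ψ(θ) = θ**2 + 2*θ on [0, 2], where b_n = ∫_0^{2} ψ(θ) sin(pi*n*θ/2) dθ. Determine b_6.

b_6 = ∫_0^{2} (θ**2 + 2*θ) sin(3*pi*θ) dθ.
Integrating by parts twice (tabular method), an antiderivative of (θ**2 + 2*θ) sin(3*pi*θ) is -θ**2*cos(3*pi*θ)/(3*pi) + 2*θ*sin(3*pi*θ)/(9*pi**2) - 2*θ*cos(3*pi*θ)/(3*pi) + 2*sin(3*pi*θ)/(9*pi**2) + 2*cos(3*pi*θ)/(27*pi**3); evaluating from 0 to 2: ∫_{0}^{2} (θ**2 + 2*θ) sin(3*pi*θ) dθ = (2*(1 - 36*pi**2)/(27*pi**3)) - (2/(27*pi**3)) = -8/(3*pi).
Hence b_6 = -8/(3*pi).

-8/(3*pi)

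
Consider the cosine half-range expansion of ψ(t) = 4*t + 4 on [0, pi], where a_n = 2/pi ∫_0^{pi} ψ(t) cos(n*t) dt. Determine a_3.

-16/(9*pi)

a_3 = 2/pi ∫_0^{pi} (4*t + 4) cos(3*t) dt.
Integrating by parts (boundary term plus one more integral), an antiderivative of (4*t + 4) cos(3*t) is 4*t*sin(3*t)/3 + 4*sin(3*t)/3 + 4*cos(3*t)/9; evaluating from 0 to pi: ∫_{0}^{pi} (4*t + 4) cos(3*t) dt = (-4/9) - (4/9) = -8/9.
Hence a_3 = (2/pi)·(-8/9) = -16/(9*pi).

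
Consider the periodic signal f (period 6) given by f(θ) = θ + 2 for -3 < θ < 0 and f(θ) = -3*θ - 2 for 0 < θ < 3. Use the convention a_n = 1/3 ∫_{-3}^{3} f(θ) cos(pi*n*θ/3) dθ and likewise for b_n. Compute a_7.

a_7 = 1/3 ∫_{-3}^{3} f(θ) cos(7*pi*θ/3) dθ.
Split the integral at the breakpoints.
Integrating by parts (boundary term plus one more integral), an antiderivative of (θ + 2) cos(7*pi*θ/3) is 3*θ*sin(7*pi*θ/3)/(7*pi) + 6*sin(7*pi*θ/3)/(7*pi) + 9*cos(7*pi*θ/3)/(49*pi**2); evaluating from -3 to 0: ∫_{-3}^{0} (θ + 2) cos(7*pi*θ/3) dθ = (9/(49*pi**2)) - (-9/(49*pi**2)) = 18/(49*pi**2).
Integrating by parts (boundary term plus one more integral), an antiderivative of (-3*θ - 2) cos(7*pi*θ/3) is -9*θ*sin(7*pi*θ/3)/(7*pi) - 6*sin(7*pi*θ/3)/(7*pi) - 27*cos(7*pi*θ/3)/(49*pi**2); evaluating from 0 to 3: ∫_{0}^{3} (-3*θ - 2) cos(7*pi*θ/3) dθ = (27/(49*pi**2)) - (-27/(49*pi**2)) = 54/(49*pi**2).
Summing the pieces and multiplying by (1/3) gives a_7 = 24/(49*pi**2).

24/(49*pi**2)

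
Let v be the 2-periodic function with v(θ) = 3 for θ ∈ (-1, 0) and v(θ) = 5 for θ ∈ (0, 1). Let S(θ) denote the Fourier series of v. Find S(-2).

4

θ = -2 differs from θ = 0 by -1 full period(s), and the series is 2-periodic.
At θ = 0 the one-sided limits are v(0^-) = 3 and v(0^+) = 5.
By Dirichlet's theorem the series converges to their average, [(3) + (5)]/2 = 4.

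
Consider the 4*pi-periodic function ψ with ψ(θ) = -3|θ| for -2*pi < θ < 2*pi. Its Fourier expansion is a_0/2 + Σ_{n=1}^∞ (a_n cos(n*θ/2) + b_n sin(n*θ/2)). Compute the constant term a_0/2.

-3*pi

a_0 = (1/(2*pi)) ∫_{-2*pi}^{2*pi} ψ(θ) dθ = (1/(2*pi)) · (-12*pi**2) = -6*pi.
So the constant term a_0/2 = -3*pi.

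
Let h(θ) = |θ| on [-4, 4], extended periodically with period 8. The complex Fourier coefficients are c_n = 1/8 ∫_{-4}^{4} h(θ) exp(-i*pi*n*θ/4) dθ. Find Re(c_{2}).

Since h is real-valued, Re(c_{2}) = 1/8 ∫_{-4}^{4} h(θ) cos(pi*θ/2) dθ = a_{2}/2.
h is even and cos(pi*θ/2) is even, so the integrand is even: ∫_{-4}^{4} h(θ) cos(pi*θ/2) dθ = 2∫_0^{4} h(θ) cos(pi*θ/2) dθ.
Integrating by parts (boundary term plus one more integral), an antiderivative of (θ) cos(pi*θ/2) is 2*θ*sin(pi*θ/2)/pi + 4*cos(pi*θ/2)/pi**2; evaluating from 0 to 4: ∫_{0}^{4} (θ) cos(pi*θ/2) dθ = (4/pi**2) - (4/pi**2) = 0.
So ∫_{-4}^{4} h(θ) cos(pi*θ/2) dθ = 0.
Hence Re(c_{2}) = (1/8)·(0) = 0.

0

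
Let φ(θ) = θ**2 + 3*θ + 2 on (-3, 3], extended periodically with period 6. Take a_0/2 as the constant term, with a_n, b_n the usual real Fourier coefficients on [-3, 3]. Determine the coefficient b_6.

b_6 = 1/3 ∫_{-3}^{3} φ(θ) sin(2*pi*θ) dθ.
Integrating by parts twice (tabular method), an antiderivative of (θ**2 + 3*θ + 2) sin(2*pi*θ) is -θ**2*cos(2*pi*θ)/(2*pi) + θ*sin(2*pi*θ)/(2*pi**2) - 3*θ*cos(2*pi*θ)/(2*pi) + 3*sin(2*pi*θ)/(4*pi**2) - cos(2*pi*θ)/pi + cos(2*pi*θ)/(4*pi**3); evaluating from -3 to 3: ∫_{-3}^{3} (θ**2 + 3*θ + 2) sin(2*pi*θ) dθ = (-10/pi + 1/(4*pi**3)) - ((1/4 - pi**2)/pi**3) = -9/pi.
Hence b_6 = (1/3)·(-9/pi) = -3/pi.

-3/pi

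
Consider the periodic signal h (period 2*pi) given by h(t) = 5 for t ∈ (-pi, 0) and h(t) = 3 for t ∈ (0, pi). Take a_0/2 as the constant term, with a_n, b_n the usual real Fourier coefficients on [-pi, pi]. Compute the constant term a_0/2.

4

a_0 = 1/pi ∫_{-pi}^{pi} h(t) dt = 1/pi · (8*pi) = 8.
So the constant term a_0/2 = 4.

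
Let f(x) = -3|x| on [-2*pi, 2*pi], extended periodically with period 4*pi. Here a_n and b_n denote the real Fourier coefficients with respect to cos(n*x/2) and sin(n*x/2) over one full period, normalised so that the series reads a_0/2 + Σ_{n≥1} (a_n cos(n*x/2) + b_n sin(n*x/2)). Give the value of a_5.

a_5 = (1/(2*pi)) ∫_{-2*pi}^{2*pi} f(x) cos(5*x/2) dx.
f is even and cos(5*x/2) is even, so the integrand is even and a_5 = 1/pi ∫_0^{2*pi} f(x) cos(5*x/2) dx.
Integrating by parts (boundary term plus one more integral), an antiderivative of (-3*x) cos(5*x/2) is -6*x*sin(5*x/2)/5 - 12*cos(5*x/2)/25; evaluating from 0 to 2*pi: ∫_{0}^{2*pi} (-3*x) cos(5*x/2) dx = (12/25) - (-12/25) = 24/25.
Hence a_5 = (1/pi)·(24/25) = 24/(25*pi).

24/(25*pi)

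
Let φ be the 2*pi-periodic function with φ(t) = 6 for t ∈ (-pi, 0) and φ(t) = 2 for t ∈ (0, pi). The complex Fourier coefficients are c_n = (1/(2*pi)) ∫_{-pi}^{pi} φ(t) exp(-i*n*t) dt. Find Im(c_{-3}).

-4/(3*pi)

Since φ is real-valued, Im(c_{-3}) = -(1/(2*pi)) ∫_{-pi}^{pi} φ(t) sin(-3*t) dt = b_{3}/2.
Split the integral at the breakpoints.
Directly, an antiderivative of (6) sin(-3*t) is 2*cos(3*t); evaluating from -pi to 0: ∫_{-pi}^{0} (6) sin(-3*t) dt = (2) - (-2) = 4.
Directly, an antiderivative of (2) sin(-3*t) is 2*cos(3*t)/3; evaluating from 0 to pi: ∫_{0}^{pi} (2) sin(-3*t) dt = (-2/3) - (2/3) = -4/3.
So ∫_{-pi}^{pi} φ(t) sin(-3*t) dt = 8/3.
Hence Im(c_{-3}) = (-1/(2*pi))·(8/3) = -4/(3*pi).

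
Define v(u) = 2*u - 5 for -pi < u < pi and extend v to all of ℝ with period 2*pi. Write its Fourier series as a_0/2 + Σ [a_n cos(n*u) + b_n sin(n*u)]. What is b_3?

b_3 = 1/pi ∫_{-pi}^{pi} v(u) sin(3*u) du.
Integrating by parts (boundary term plus one more integral), an antiderivative of (2*u - 5) sin(3*u) is -2*u*cos(3*u)/3 + 2*sin(3*u)/9 + 5*cos(3*u)/3; evaluating from -pi to pi: ∫_{-pi}^{pi} (2*u - 5) sin(3*u) du = (-5/3 + 2*pi/3) - (-2*pi/3 - 5/3) = 4*pi/3.
Hence b_3 = (1/pi)·(4*pi/3) = 4/3.

4/3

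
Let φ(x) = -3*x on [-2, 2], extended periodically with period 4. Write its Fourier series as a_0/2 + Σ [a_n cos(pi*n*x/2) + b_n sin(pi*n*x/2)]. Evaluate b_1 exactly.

b_1 = 1/2 ∫_{-2}^{2} φ(x) sin(pi*x/2) dx.
φ is odd and sin(pi*x/2) is odd, so the integrand is even and b_1 = ∫_0^{2} φ(x) sin(pi*x/2) dx.
Integrating by parts (boundary term plus one more integral), an antiderivative of (-3*x) sin(pi*x/2) is 6*x*cos(pi*x/2)/pi - 12*sin(pi*x/2)/pi**2; evaluating from 0 to 2: ∫_{0}^{2} (-3*x) sin(pi*x/2) dx = (-12/pi) - (0) = -12/pi.
Hence b_1 = -12/pi.

-12/pi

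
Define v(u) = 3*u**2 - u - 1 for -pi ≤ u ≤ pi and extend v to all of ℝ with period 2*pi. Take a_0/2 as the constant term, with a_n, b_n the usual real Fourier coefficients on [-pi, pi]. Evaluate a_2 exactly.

a_2 = 1/pi ∫_{-pi}^{pi} v(u) cos(2*u) du.
Integrating by parts twice (tabular method), an antiderivative of (3*u**2 - u - 1) cos(2*u) is 3*u**2*sin(2*u)/2 - u*sin(2*u)/2 + 3*u*cos(2*u)/2 - 5*sin(2*u)/4 - cos(2*u)/4; evaluating from -pi to pi: ∫_{-pi}^{pi} (3*u**2 - u - 1) cos(2*u) du = (-1/4 + 3*pi/2) - (-3*pi/2 - 1/4) = 3*pi.
Hence a_2 = (1/pi)·(3*pi) = 3.

3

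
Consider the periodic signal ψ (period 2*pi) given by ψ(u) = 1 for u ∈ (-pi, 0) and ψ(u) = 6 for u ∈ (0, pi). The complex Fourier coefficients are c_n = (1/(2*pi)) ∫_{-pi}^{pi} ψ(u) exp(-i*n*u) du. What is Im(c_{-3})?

5/(3*pi)

Since ψ is real-valued, Im(c_{-3}) = -(1/(2*pi)) ∫_{-pi}^{pi} ψ(u) sin(-3*u) du = b_{3}/2.
Split the integral at the breakpoints.
Directly, an antiderivative of (1) sin(-3*u) is cos(3*u)/3; evaluating from -pi to 0: ∫_{-pi}^{0} (1) sin(-3*u) du = (1/3) - (-1/3) = 2/3.
Directly, an antiderivative of (6) sin(-3*u) is 2*cos(3*u); evaluating from 0 to pi: ∫_{0}^{pi} (6) sin(-3*u) du = (-2) - (2) = -4.
So ∫_{-pi}^{pi} ψ(u) sin(-3*u) du = -10/3.
Hence Im(c_{-3}) = (-1/(2*pi))·(-10/3) = 5/(3*pi).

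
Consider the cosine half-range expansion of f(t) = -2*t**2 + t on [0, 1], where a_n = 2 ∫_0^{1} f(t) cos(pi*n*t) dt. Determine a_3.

a_3 = 2 ∫_0^{1} (-2*t**2 + t) cos(3*pi*t) dt.
Integrating by parts twice (tabular method), an antiderivative of (-2*t**2 + t) cos(3*pi*t) is -2*t**2*sin(3*pi*t)/(3*pi) + t*sin(3*pi*t)/(3*pi) - 4*t*cos(3*pi*t)/(9*pi**2) + 4*sin(3*pi*t)/(27*pi**3) + cos(3*pi*t)/(9*pi**2); evaluating from 0 to 1: ∫_{0}^{1} (-2*t**2 + t) cos(3*pi*t) dt = (1/(3*pi**2)) - (1/(9*pi**2)) = 2/(9*pi**2).
Hence a_3 = 2·(2/(9*pi**2)) = 4/(9*pi**2).

4/(9*pi**2)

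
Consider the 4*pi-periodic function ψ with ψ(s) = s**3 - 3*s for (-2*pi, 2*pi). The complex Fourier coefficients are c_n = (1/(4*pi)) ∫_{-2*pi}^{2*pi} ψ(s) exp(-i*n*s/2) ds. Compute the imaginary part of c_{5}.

198/125 - 8*pi**2/5

Since ψ is real-valued, Im(c_{5}) = -(1/(4*pi)) ∫_{-2*pi}^{2*pi} ψ(s) sin(5*s/2) ds = -b_{5}/2.
ψ is odd and sin(5*s/2) is odd, so the integrand is even: ∫_{-2*pi}^{2*pi} ψ(s) sin(5*s/2) ds = 2∫_0^{2*pi} ψ(s) sin(5*s/2) ds.
Integrating by parts three times (tabular method), an antiderivative of (s**3 - 3*s) sin(5*s/2) is -2*s**3*cos(5*s/2)/5 + 12*s**2*sin(5*s/2)/25 + 198*s*cos(5*s/2)/125 - 396*sin(5*s/2)/625; evaluating from 0 to 2*pi: ∫_{0}^{2*pi} (s**3 - 3*s) sin(5*s/2) ds = (4*pi*(-99 + 100*pi**2)/125) - (0) = 4*pi*(-99 + 100*pi**2)/125.
So ∫_{-2*pi}^{2*pi} ψ(s) sin(5*s/2) ds = 8*pi*(-99 + 100*pi**2)/125.
Hence Im(c_{5}) = (-1/(4*pi))·(8*pi*(-99 + 100*pi**2)/125) = 198/125 - 8*pi**2/5.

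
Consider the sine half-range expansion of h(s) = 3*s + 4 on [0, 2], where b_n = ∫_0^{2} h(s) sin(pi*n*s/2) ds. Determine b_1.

b_1 = ∫_0^{2} (3*s + 4) sin(pi*s/2) ds.
Integrating by parts (boundary term plus one more integral), an antiderivative of (3*s + 4) sin(pi*s/2) is -6*s*cos(pi*s/2)/pi + 12*sin(pi*s/2)/pi**2 - 8*cos(pi*s/2)/pi; evaluating from 0 to 2: ∫_{0}^{2} (3*s + 4) sin(pi*s/2) ds = (20/pi) - (-8/pi) = 28/pi.
Hence b_1 = 28/pi.

28/pi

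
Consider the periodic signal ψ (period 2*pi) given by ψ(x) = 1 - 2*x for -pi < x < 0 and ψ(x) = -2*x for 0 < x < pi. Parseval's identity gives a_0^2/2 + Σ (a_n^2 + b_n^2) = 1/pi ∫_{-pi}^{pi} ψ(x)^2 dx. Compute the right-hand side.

1 + 2*pi + 8*pi**2/3

1/pi ∫_{-pi}^{pi} ψ(x)^2 dx = 1/pi · (pi*(3 + 6*pi + 8*pi**2)/3) = 1 + 2*pi + 8*pi**2/3.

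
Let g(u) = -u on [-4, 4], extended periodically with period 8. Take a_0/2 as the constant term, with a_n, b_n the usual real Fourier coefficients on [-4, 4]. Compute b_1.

b_1 = 1/4 ∫_{-4}^{4} g(u) sin(pi*u/4) du.
g is odd and sin(pi*u/4) is odd, so the integrand is even and b_1 = 1/2 ∫_0^{4} g(u) sin(pi*u/4) du.
Integrating by parts (boundary term plus one more integral), an antiderivative of (-u) sin(pi*u/4) is 4*u*cos(pi*u/4)/pi - 16*sin(pi*u/4)/pi**2; evaluating from 0 to 4: ∫_{0}^{4} (-u) sin(pi*u/4) du = (-16/pi) - (0) = -16/pi.
Hence b_1 = (1/2)·(-16/pi) = -8/pi.

-8/pi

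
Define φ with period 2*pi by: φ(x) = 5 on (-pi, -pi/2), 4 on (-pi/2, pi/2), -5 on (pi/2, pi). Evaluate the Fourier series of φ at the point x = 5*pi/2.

-1/2

x = 5*pi/2 differs from x = pi/2 by 1 full period(s), and the series is 2*pi-periodic.
At x = pi/2 the one-sided limits are φ(pi/2^-) = 4 and φ(pi/2^+) = -5.
By Dirichlet's theorem the series converges to their average, [(4) + (-5)]/2 = -1/2.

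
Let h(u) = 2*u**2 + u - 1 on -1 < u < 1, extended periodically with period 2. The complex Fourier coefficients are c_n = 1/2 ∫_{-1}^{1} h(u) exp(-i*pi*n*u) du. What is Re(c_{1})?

Since h is real-valued, Re(c_{1}) = 1/2 ∫_{-1}^{1} h(u) cos(pi*u) du = a_{1}/2.
Integrating by parts twice (tabular method), an antiderivative of (2*u**2 + u - 1) cos(pi*u) is 2*u**2*sin(pi*u)/pi + u*sin(pi*u)/pi + 4*u*cos(pi*u)/pi**2 - sin(pi*u)/pi - 4*sin(pi*u)/pi**3 + cos(pi*u)/pi**2; evaluating from -1 to 1: ∫_{-1}^{1} (2*u**2 + u - 1) cos(pi*u) du = (-5/pi**2) - (3/pi**2) = -8/pi**2.
Hence Re(c_{1}) = (1/2)·(-8/pi**2) = -4/pi**2.

-4/pi**2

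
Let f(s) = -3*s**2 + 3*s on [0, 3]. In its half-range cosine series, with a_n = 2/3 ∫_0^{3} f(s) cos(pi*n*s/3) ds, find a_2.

a_2 = 2/3 ∫_0^{3} (-3*s**2 + 3*s) cos(2*pi*s/3) ds.
Integrating by parts twice (tabular method), an antiderivative of (-3*s**2 + 3*s) cos(2*pi*s/3) is -9*s**2*sin(2*pi*s/3)/(2*pi) + 9*s*sin(2*pi*s/3)/(2*pi) - 27*s*cos(2*pi*s/3)/(2*pi**2) + 81*sin(2*pi*s/3)/(4*pi**3) + 27*cos(2*pi*s/3)/(4*pi**2); evaluating from 0 to 3: ∫_{0}^{3} (-3*s**2 + 3*s) cos(2*pi*s/3) ds = (-135/(4*pi**2)) - (27/(4*pi**2)) = -81/(2*pi**2).
Hence a_2 = (2/3)·(-81/(2*pi**2)) = -27/pi**2.

-27/pi**2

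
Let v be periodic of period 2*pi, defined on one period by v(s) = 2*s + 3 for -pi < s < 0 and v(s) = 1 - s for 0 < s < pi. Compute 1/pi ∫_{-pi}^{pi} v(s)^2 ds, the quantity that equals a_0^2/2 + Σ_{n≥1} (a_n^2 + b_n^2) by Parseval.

-7*pi + 10 + 5*pi**2/3

1/pi ∫_{-pi}^{pi} v(s)^2 ds = 1/pi · (pi*(-21*pi + 30 + 5*pi**2)/3) = -7*pi + 10 + 5*pi**2/3.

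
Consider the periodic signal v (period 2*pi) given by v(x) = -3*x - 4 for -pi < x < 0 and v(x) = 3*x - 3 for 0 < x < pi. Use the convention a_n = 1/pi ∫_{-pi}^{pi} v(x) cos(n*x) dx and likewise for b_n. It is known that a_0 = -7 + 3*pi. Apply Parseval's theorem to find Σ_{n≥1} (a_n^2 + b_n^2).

1/2 + 3*pi**2/2

Parseval: a_0^2/2 + Σ_{n≥1} (a_n^2+b_n^2) = 1/pi ∫_{-pi}^{pi} v(x)^2 dx = -21*pi + 25 + 6*pi**2.
Subtract a_0^2/2 = (7 - 3*pi)**2/2: Σ (a_n^2+b_n^2) = 1/2 + 3*pi**2/2.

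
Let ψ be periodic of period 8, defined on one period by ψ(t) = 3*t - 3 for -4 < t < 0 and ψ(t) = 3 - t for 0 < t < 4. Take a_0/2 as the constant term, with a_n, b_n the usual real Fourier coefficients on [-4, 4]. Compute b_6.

b_6 = 1/4 ∫_{-4}^{4} ψ(t) sin(3*pi*t/2) dt.
Split the integral at the breakpoints.
Integrating by parts (boundary term plus one more integral), an antiderivative of (3*t - 3) sin(3*pi*t/2) is -2*t*cos(3*pi*t/2)/pi + 4*sin(3*pi*t/2)/(3*pi**2) + 2*cos(3*pi*t/2)/pi; evaluating from -4 to 0: ∫_{-4}^{0} (3*t - 3) sin(3*pi*t/2) dt = (2/pi) - (10/pi) = -8/pi.
Integrating by parts (boundary term plus one more integral), an antiderivative of (3 - t) sin(3*pi*t/2) is 2*t*cos(3*pi*t/2)/(3*pi) - 4*sin(3*pi*t/2)/(9*pi**2) - 2*cos(3*pi*t/2)/pi; evaluating from 0 to 4: ∫_{0}^{4} (3 - t) sin(3*pi*t/2) dt = (2/(3*pi)) - (-2/pi) = 8/(3*pi).
Summing the pieces and multiplying by (1/4) gives b_6 = -4/(3*pi).

-4/(3*pi)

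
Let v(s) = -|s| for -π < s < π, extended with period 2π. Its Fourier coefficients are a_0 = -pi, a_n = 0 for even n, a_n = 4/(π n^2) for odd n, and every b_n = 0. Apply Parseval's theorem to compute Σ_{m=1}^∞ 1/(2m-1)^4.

Parseval: a_0^2/2 + Σ a_n^2 = (1/π) ∫_{-π}^{π} v(s)^2 ds = 2*pi**2/3.
Subtract a_0^2/2 = pi**2/2: Σ a_n^2 = pi**2/6.
Only odd n contribute, with a_n^2 = 16/(π^2 n^4), so Σ_{m≥1} 1/(2m-1)^4 = π^2·(pi**2/6)/16 = pi**4/96.

pi**4/96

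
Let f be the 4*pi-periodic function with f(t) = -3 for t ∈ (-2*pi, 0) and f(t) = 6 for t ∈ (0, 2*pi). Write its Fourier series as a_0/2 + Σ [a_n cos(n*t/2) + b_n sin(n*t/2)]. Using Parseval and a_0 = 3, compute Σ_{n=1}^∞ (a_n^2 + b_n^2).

81/2

Parseval: a_0^2/2 + Σ_{n≥1} (a_n^2+b_n^2) = (1/(2*pi)) ∫_{-2*pi}^{2*pi} f(t)^2 dt = 45.
Subtract a_0^2/2 = 9/2: Σ (a_n^2+b_n^2) = 81/2.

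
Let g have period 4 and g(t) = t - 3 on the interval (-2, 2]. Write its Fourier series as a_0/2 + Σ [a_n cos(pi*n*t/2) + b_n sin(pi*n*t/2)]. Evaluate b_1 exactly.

4/pi

b_1 = 1/2 ∫_{-2}^{2} g(t) sin(pi*t/2) dt.
Integrating by parts (boundary term plus one more integral), an antiderivative of (t - 3) sin(pi*t/2) is -2*t*cos(pi*t/2)/pi + 4*sin(pi*t/2)/pi**2 + 6*cos(pi*t/2)/pi; evaluating from -2 to 2: ∫_{-2}^{2} (t - 3) sin(pi*t/2) dt = (-2/pi) - (-10/pi) = 8/pi.
Hence b_1 = (1/2)·(8/pi) = 4/pi.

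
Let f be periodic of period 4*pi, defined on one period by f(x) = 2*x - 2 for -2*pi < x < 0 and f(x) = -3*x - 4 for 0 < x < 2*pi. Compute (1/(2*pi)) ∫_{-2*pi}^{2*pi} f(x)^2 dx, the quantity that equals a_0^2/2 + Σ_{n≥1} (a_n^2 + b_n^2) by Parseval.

20 + 32*pi + 52*pi**2/3

(1/(2*pi)) ∫_{-2*pi}^{2*pi} f(x)^2 dx = (1/(2*pi)) · (8*pi*(15 + 24*pi + 13*pi**2)/3) = 20 + 32*pi + 52*pi**2/3.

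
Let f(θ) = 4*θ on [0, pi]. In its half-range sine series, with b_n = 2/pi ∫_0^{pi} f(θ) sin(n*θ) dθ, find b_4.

b_4 = 2/pi ∫_0^{pi} (4*θ) sin(4*θ) dθ.
Integrating by parts (boundary term plus one more integral), an antiderivative of (4*θ) sin(4*θ) is -θ*cos(4*θ) + sin(4*θ)/4; evaluating from 0 to pi: ∫_{0}^{pi} (4*θ) sin(4*θ) dθ = (-pi) - (0) = -pi.
Hence b_4 = (2/pi)·(-pi) = -2.

-2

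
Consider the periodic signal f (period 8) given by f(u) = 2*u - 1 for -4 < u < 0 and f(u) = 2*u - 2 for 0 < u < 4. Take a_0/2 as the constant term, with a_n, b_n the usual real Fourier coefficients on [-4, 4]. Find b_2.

-8/pi

b_2 = 1/4 ∫_{-4}^{4} f(u) sin(pi*u/2) du.
Split the integral at the breakpoints.
Integrating by parts (boundary term plus one more integral), an antiderivative of (2*u - 1) sin(pi*u/2) is -4*u*cos(pi*u/2)/pi + 8*sin(pi*u/2)/pi**2 + 2*cos(pi*u/2)/pi; evaluating from -4 to 0: ∫_{-4}^{0} (2*u - 1) sin(pi*u/2) du = (2/pi) - (18/pi) = -16/pi.
Integrating by parts (boundary term plus one more integral), an antiderivative of (2*u - 2) sin(pi*u/2) is -4*u*cos(pi*u/2)/pi + 8*sin(pi*u/2)/pi**2 + 4*cos(pi*u/2)/pi; evaluating from 0 to 4: ∫_{0}^{4} (2*u - 2) sin(pi*u/2) du = (-12/pi) - (4/pi) = -16/pi.
Summing the pieces and multiplying by (1/4) gives b_2 = -8/pi.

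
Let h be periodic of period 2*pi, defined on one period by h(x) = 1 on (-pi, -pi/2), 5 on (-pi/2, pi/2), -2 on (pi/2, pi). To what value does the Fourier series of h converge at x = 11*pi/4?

x = 11*pi/4 differs from x = 3*pi/4 by 1 full period(s), and the series is 2*pi-periodic.
h is continuous at x = 3*pi/4 with value -2, so the series converges to -2 there.

-2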